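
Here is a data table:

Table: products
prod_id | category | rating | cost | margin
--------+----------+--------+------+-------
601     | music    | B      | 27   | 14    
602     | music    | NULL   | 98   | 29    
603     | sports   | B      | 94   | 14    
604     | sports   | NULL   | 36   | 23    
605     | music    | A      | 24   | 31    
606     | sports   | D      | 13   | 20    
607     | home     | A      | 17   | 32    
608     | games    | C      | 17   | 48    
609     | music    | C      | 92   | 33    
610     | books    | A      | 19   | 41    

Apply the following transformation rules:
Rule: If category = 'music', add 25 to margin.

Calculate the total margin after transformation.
385

Step 1: Count records where category = 'music': 4
Step 2: Total bonus added: 4 × 25 = 100
Step 3: Original sum of margin: 285
Step 4: Final sum = 285 + 100 = 385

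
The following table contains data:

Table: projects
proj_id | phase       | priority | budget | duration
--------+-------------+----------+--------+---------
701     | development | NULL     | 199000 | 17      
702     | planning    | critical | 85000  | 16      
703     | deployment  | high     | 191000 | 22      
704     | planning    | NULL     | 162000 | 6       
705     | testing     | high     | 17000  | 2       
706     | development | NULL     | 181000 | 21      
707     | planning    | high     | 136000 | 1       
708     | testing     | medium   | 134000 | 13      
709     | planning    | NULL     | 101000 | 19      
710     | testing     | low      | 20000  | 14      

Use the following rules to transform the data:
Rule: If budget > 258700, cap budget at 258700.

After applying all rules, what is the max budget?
199000

Step 1: Original maximum budget = 199000
Step 2: Check cap of 258700 against maximum
Step 3: No records exceed the cap (max 199000 <= cap 258700), so no capping applies
Step 4: Maximum after transformation = 199000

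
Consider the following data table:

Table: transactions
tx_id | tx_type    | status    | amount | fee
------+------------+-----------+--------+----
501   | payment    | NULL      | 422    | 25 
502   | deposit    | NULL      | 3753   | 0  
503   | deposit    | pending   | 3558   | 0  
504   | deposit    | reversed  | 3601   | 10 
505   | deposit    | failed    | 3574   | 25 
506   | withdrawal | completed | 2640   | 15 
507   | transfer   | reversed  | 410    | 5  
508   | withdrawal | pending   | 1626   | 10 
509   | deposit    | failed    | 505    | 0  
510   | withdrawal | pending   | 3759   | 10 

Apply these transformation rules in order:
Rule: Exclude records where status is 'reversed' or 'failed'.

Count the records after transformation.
6

Step 1: Count records to exclude
  - 2 (reversed) + 2 (failed) = 4 records
Step 2: Total records: 10
Step 3: Remaining = 10 - 4 = 6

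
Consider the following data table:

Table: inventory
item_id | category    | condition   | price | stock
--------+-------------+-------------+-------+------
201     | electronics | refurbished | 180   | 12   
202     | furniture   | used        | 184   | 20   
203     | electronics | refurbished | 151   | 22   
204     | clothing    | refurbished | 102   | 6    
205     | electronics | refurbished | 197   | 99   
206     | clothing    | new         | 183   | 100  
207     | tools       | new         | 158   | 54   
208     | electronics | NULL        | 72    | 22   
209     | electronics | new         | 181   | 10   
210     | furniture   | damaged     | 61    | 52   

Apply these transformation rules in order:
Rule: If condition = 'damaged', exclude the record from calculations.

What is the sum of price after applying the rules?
1408

Step 1: Identify records where condition = 'damaged'
Step 2: The excluded records sum to 61
Step 3: Original total price = 1469
Step 4: Remaining total = 1469 - 61 = 1408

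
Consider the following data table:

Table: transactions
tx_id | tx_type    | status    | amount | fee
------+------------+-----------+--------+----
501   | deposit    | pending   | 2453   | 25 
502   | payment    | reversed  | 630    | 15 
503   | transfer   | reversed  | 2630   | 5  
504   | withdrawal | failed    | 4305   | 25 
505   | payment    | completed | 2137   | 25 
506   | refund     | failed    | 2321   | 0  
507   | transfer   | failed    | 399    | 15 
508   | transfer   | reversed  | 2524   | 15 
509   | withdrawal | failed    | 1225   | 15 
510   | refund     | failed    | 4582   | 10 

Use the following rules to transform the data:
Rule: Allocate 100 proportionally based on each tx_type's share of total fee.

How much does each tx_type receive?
deposit: 16.67, payment: 26.67, refund: 6.67, transfer: 23.33, withdrawal: 26.67

Step 1: Calculate total fee = 150
Step 2: Calculate each tx_type's proportion:
  deposit: 25/150 = 16.67% → 16.67
  payment: 40/150 = 26.67% → 26.67
  refund: 10/150 = 6.67% → 6.67
  transfer: 35/150 = 23.33% → 23.33
  withdrawal: 40/150 = 26.67% → 26.67
Step 3: Verify: sum of allocations ≈ 100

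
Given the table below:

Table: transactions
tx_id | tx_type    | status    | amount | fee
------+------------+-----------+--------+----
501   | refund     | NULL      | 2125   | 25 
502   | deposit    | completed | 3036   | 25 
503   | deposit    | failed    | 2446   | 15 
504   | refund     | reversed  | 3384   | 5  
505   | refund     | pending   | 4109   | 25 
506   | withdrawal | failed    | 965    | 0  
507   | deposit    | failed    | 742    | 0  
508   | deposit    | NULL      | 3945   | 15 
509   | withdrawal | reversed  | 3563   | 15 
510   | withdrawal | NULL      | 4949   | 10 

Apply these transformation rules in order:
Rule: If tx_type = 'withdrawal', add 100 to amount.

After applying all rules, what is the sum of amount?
29564

Step 1: Count records where tx_type = 'withdrawal': 3
Step 2: Total bonus added: 3 × 100 = 300
Step 3: Original sum of amount: 29264
Step 4: Final sum = 29264 + 300 = 29564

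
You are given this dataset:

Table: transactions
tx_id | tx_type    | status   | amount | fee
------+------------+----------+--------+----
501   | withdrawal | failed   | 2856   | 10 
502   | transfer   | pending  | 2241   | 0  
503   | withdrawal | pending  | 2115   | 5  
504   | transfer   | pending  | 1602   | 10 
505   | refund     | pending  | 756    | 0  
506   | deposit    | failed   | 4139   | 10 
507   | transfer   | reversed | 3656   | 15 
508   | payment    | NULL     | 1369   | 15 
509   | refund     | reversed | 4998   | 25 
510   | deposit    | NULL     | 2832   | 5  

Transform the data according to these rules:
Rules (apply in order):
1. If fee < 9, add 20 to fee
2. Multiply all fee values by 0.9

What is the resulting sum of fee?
157.5

Step 1: Apply Rule 1 - Add 20 to records with fee < 9
  - 4 records affected: 10 + (4 × 20) = 90
  - Unaffected records: 85
  - Sum after Rule 1: 175
Step 2: Apply Rule 2 - Multiply all by 0.9
  - 175 × 0.9 = 157.5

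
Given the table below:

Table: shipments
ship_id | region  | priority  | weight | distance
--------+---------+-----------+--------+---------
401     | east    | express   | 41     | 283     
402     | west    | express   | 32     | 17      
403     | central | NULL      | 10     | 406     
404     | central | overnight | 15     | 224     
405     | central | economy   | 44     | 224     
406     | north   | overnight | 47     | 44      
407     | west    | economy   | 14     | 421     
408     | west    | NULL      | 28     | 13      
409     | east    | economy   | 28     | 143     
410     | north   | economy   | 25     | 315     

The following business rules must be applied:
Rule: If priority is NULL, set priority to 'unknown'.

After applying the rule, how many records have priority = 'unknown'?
2

Step 1: Count records where priority IS NULL
Step 2: Found 2 records with NULL priority
Step 3: These records will have priority set to 'unknown'
Step 4: Records already having priority = 'unknown': 0
Step 5: Answer: 2 + 0 = 2 records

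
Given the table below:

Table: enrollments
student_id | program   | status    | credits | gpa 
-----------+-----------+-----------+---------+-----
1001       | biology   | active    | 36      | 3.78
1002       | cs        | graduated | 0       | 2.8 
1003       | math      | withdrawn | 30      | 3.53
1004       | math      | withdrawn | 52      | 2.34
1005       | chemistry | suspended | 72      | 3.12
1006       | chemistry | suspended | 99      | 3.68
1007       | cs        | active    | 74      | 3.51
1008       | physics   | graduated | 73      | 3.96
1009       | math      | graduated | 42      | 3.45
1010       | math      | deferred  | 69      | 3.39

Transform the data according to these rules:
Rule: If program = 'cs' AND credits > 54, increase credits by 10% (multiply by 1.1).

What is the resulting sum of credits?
554.4

Step 1: Find records where program = 'cs' AND credits > 54
Step 2: 1 records match, summing to 74
Step 3: After multiplier: 74 × 1.1 = 81.4
Step 4: Unaffected records sum: 473
Step 5: Final sum = 81.4 + 473 = 554.4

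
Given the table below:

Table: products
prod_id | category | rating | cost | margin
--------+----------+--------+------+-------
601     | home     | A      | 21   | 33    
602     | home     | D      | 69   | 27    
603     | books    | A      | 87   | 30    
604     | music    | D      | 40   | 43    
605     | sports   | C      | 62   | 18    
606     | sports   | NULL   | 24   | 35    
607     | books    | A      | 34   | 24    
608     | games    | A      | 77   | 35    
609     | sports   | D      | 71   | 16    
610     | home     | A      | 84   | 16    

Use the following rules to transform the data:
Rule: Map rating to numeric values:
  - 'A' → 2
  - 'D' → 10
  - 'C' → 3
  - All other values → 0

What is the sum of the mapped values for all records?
43

Step 1: Apply mapping to each record
Step 2: Count by status:
  'A': 5 records × 2 = 10
  'D': 3 records × 10 = 30
  'C': 1 records × 3 = 3
Step 3: Sum all mapped values = 43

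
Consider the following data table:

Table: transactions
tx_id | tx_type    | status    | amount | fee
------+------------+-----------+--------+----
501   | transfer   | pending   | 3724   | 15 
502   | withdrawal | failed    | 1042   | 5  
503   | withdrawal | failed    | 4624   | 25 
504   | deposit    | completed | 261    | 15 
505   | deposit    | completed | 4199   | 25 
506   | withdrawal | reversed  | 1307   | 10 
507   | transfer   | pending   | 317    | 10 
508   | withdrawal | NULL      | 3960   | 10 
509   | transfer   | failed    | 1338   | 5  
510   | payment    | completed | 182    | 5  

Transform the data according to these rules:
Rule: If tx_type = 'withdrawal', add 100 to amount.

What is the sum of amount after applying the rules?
21354

Step 1: Count records where tx_type = 'withdrawal': 4
Step 2: Total bonus added: 4 × 100 = 400
Step 3: Original sum of amount: 20954
Step 4: Final sum = 20954 + 400 = 21354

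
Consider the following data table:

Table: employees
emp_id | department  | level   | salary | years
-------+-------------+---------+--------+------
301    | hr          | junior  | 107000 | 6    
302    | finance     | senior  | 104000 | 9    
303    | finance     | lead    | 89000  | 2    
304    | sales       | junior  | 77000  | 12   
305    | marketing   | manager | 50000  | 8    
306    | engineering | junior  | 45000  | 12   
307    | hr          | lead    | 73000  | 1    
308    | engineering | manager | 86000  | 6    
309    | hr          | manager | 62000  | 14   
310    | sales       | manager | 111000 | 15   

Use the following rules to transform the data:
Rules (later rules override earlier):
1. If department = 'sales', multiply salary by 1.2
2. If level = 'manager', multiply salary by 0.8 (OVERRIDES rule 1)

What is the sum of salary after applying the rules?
757600.0

Step 1: Rule 2 takes priority for records with level = 'manager'
  - 4 records: 309000 × 0.8 = 247200.0
Step 2: Rule 1 applies to remaining records with department = 'sales'
  - 1 records: 77000 × 1.2 = 92400.0
Step 3: Other records unchanged: 418000
Step 4: Final sum = 247200.0 + 92400.0 + 418000 = 757600.0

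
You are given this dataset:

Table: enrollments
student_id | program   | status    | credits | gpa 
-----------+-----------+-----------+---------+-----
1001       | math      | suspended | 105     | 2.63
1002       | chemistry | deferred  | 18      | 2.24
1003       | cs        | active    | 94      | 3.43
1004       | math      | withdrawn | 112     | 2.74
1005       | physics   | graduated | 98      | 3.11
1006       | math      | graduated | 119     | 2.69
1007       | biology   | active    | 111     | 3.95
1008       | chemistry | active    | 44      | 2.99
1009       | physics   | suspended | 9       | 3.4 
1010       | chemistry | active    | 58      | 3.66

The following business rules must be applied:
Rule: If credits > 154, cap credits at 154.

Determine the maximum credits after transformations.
119

Step 1: Original maximum credits = 119
Step 2: Check cap of 154 against maximum
Step 3: No records exceed the cap (max 119 <= cap 154), so no capping applies
Step 4: Maximum after transformation = 119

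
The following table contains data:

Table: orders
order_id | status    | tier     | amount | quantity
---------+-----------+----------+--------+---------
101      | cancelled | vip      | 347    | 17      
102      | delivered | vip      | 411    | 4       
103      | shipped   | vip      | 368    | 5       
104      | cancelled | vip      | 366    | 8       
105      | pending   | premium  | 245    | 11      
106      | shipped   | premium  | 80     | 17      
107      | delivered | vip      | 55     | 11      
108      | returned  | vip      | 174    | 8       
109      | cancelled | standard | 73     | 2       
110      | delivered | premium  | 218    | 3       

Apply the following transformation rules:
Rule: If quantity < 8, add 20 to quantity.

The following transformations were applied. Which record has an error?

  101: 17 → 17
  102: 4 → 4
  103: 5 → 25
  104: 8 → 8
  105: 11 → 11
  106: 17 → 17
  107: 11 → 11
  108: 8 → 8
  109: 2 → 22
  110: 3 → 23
Record 102 has an error. The correct transformed value should be 24, not 4.

Step 1: Check each record against the rule
Step 2: Record 102 has quantity = 4
Step 3: Since 4 < 8, the bonus should have been applied
Step 4: Correct value = 24, but claimed value = 4
Conclusion: Record 102 has the error.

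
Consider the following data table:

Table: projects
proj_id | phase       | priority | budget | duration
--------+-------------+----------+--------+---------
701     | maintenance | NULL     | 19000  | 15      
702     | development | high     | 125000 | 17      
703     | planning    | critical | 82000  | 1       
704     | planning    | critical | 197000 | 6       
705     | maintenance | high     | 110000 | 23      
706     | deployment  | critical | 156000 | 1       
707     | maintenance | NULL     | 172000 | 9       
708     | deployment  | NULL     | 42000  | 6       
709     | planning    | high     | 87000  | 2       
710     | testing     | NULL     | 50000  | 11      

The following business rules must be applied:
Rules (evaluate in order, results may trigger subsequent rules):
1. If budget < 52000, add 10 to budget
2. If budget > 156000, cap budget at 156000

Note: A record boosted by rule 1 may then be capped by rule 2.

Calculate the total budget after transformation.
983030

Step 1: Apply rule 1 to records with budget < 52000
  - 3 records get bonus of 10
  - Of these, 0 records then exceed 156000 and get capped
Step 2: Apply rule 2 to records with budget > 156000
  - 2 records (original) are capped
Step 3: Calculate final sum = 983030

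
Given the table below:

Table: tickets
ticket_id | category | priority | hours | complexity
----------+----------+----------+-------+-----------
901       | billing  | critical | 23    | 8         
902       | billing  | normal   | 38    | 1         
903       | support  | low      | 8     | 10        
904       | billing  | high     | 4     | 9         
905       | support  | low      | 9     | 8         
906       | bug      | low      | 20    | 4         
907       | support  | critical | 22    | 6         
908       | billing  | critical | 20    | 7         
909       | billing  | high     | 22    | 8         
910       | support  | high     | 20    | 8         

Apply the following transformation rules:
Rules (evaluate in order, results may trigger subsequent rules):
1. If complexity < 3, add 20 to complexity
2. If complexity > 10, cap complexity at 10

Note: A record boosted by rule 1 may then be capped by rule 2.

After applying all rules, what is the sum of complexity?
78

Step 1: Apply rule 1 to records with complexity < 3
  - 1 records get bonus of 20
  - Of these, 1 records then exceed 10 and get capped
Step 2: Apply rule 2 to records with complexity > 10
  - 0 records (original) are capped
Step 3: Calculate final sum = 78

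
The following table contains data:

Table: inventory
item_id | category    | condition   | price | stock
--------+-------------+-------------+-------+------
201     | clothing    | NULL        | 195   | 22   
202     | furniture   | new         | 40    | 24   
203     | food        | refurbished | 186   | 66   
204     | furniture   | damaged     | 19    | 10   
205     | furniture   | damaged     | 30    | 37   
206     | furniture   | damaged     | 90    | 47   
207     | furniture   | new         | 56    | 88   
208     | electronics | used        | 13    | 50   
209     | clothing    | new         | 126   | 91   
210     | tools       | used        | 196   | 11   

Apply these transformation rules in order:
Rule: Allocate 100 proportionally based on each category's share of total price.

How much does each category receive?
clothing: 33.75, electronics: 1.37, food: 19.56, furniture: 24.71, tools: 20.61

Step 1: Calculate total price = 951
Step 2: Calculate each category's proportion:
  clothing: 321/951 = 33.75% → 33.75
  electronics: 13/951 = 1.37% → 1.37
  food: 186/951 = 19.56% → 19.56
  furniture: 235/951 = 24.71% → 24.71
  tools: 196/951 = 20.61% → 20.61
Step 3: Verify: sum of allocations ≈ 100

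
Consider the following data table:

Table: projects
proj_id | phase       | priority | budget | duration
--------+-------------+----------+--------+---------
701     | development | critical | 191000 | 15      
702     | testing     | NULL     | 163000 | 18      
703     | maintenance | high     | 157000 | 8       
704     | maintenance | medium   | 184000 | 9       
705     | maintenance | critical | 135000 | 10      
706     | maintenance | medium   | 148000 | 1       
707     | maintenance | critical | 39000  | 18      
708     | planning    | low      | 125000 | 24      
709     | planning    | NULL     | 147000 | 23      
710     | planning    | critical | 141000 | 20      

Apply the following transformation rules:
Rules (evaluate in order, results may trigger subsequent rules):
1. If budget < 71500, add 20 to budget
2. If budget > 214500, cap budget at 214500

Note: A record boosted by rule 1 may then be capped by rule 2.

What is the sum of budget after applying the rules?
1430020

Step 1: Apply rule 1 to records with budget < 71500
  - 1 records get bonus of 20
  - Of these, 0 records then exceed 214500 and get capped
Step 2: Apply rule 2 to records with budget > 214500
  - 0 records (original) are capped
Step 3: Calculate final sum = 1430020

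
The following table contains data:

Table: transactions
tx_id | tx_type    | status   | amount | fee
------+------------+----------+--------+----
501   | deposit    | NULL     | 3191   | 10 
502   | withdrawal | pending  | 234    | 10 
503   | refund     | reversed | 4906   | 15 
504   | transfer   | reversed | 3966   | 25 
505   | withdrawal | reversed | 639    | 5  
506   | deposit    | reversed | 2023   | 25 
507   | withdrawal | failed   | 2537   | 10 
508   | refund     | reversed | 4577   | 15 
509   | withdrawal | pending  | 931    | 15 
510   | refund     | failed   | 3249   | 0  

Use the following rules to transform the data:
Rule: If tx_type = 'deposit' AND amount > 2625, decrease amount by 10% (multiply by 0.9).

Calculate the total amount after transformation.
25933.9

Step 1: Find records where tx_type = 'deposit' AND amount > 2625
Step 2: 1 records match, summing to 3191
Step 3: After multiplier: 3191 × 0.9 = 2871.9
Step 4: Unaffected records sum: 23062
Step 5: Final sum = 2871.9 + 23062 = 25933.9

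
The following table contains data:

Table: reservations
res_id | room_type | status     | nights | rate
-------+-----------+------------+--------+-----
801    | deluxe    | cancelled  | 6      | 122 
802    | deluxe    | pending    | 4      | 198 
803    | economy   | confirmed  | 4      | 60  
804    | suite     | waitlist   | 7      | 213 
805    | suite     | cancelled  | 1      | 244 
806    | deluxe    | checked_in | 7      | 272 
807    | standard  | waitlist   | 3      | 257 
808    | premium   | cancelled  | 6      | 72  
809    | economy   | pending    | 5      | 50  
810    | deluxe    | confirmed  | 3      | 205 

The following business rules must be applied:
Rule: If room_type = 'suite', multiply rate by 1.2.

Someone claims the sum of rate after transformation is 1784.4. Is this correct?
Yes, the result is correct.

Step 1: Calculate the correct sum after transformation
Step 2: Apply multiplier 1.2 to records where room_type = 'suite'
Step 3: Correct result = 1784.4
Step 4: Claimed result = 1784.4
Step 5: 1784.4 = 1784.4 ✓
Conclusion: The claimed result is correct.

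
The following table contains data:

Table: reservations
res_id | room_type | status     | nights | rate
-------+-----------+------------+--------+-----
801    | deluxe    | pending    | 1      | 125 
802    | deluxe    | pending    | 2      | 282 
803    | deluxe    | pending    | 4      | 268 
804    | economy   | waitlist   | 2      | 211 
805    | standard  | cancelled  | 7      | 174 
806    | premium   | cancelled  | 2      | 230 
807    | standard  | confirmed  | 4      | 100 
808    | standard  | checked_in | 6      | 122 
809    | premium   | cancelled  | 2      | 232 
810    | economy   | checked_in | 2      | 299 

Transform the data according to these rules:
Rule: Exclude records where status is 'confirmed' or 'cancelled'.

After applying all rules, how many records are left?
6

Step 1: Count records to exclude
  - 1 (confirmed) + 3 (cancelled) = 4 records
Step 2: Total records: 10
Step 3: Remaining = 10 - 4 = 6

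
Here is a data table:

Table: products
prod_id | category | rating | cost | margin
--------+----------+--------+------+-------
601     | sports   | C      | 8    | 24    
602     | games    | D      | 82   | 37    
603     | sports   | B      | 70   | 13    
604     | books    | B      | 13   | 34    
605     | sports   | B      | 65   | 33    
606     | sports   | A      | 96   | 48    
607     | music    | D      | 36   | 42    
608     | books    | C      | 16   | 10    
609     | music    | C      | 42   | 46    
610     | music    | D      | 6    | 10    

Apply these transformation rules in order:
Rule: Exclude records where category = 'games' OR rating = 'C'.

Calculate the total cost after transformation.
286

Step 1: Find records where category = 'games' OR rating = 'C'
Step 2: 4 records match, summing to 148
Step 3: Original sum: 434
Step 4: Remaining sum = 434 - 148 = 286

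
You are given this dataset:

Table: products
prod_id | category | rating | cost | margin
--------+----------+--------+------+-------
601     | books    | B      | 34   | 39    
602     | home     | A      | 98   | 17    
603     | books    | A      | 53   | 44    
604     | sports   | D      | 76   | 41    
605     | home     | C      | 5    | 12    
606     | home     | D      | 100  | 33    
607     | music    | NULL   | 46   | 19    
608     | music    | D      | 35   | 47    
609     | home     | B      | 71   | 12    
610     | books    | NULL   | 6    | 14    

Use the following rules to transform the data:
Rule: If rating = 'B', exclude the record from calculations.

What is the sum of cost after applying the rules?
419

Step 1: Identify records where rating = 'B'
Step 2: The excluded records sum to 105
Step 3: Original total cost = 524
Step 4: Remaining total = 524 - 105 = 419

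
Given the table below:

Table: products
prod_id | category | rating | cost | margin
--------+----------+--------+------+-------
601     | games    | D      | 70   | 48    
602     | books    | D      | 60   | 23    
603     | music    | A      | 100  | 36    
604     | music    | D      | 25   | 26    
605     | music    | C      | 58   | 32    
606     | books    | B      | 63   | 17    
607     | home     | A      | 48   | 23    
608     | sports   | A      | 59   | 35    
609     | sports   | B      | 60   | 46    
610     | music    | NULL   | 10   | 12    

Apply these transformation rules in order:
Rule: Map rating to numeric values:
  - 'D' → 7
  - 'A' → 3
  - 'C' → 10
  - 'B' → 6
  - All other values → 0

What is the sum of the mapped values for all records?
52

Step 1: Apply mapping to each record
Step 2: Count by status:
  'D': 3 records × 7 = 21
  'A': 3 records × 3 = 9
  'C': 1 records × 10 = 10
  'B': 2 records × 6 = 12
Step 3: Sum all mapped values = 52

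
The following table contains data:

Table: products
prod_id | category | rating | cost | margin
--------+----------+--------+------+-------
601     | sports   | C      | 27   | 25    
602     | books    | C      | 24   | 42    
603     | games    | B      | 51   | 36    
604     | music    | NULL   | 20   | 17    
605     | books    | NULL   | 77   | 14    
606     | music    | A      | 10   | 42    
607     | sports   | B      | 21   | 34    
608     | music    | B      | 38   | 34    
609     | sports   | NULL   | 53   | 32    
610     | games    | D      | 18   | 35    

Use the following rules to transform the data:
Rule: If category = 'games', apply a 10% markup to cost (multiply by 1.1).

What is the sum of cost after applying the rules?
345.9

Step 1: Records with category = 'games' have total cost = 69
Step 2: Apply multiplier: 69 × 1.1 = 75.9
Step 3: Other records total: 270
Step 4: Final sum = 75.9 + 270 = 345.9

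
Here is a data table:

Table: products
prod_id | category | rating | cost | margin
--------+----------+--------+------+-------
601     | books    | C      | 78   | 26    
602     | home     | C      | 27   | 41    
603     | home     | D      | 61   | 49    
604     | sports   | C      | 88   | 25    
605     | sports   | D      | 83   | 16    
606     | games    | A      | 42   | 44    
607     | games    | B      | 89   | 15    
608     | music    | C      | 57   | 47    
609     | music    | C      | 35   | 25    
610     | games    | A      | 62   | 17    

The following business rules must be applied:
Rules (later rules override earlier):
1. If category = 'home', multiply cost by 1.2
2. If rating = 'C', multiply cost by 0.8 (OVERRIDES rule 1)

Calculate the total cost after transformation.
577.2

Step 1: Rule 2 takes priority for records with rating = 'C'
  - 5 records: 285 × 0.8 = 228.0
Step 2: Rule 1 applies to remaining records with category = 'home'
  - 1 records: 61 × 1.2 = 73.2
Step 3: Other records unchanged: 276
Step 4: Final sum = 228.0 + 73.2 + 276 = 577.2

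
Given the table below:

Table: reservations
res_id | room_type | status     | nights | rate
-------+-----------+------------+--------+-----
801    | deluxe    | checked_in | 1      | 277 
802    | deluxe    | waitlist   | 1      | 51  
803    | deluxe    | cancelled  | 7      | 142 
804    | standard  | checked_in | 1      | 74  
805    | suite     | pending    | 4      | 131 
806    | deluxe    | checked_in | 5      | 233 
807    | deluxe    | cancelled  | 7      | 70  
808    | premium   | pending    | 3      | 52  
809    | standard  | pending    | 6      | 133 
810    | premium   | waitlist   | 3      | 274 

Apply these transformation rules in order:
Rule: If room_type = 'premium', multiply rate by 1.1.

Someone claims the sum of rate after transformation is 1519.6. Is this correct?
No, the correct result is 1469.6.

Step 1: Calculate the correct sum after transformation
Step 2: Apply multiplier 1.1 to records where room_type = 'premium'
Step 3: Correct result = 1469.6
Step 4: Claimed result = 1519.6
Step 5: 1469.6 ≠ 1519.6
Conclusion: The claimed result is incorrect. The correct answer is 1469.6.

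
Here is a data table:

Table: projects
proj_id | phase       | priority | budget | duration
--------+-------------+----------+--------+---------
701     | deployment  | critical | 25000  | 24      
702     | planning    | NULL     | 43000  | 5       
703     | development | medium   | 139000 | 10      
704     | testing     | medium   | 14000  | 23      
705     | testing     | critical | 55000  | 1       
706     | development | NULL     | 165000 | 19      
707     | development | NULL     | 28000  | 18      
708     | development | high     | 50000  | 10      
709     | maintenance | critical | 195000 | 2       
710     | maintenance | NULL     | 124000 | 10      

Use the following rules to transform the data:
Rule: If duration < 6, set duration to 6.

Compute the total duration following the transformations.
132

Step 1: 3 records have duration < 6
Step 2: These records originally summed to 8
Step 3: After setting to minimum: 3 × 6 = 18
Step 4: Unaffected records sum: 114
Step 5: Final sum = 18 + 114 = 132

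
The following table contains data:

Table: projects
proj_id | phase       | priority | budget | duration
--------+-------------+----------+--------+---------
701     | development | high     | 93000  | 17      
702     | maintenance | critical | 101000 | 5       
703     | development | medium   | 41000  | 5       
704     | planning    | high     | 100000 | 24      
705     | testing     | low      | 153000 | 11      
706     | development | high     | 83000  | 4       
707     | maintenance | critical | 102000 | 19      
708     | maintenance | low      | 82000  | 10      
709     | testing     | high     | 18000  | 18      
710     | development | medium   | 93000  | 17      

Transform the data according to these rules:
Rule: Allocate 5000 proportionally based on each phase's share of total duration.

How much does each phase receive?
development: 1653.85, maintenance: 1307.69, planning: 923.08, testing: 1115.38

Step 1: Calculate total duration = 130
Step 2: Calculate each phase's proportion:
  development: 43/130 = 33.08% → 1653.85
  maintenance: 34/130 = 26.15% → 1307.69
  planning: 24/130 = 18.46% → 923.08
  testing: 29/130 = 22.31% → 1115.38
Step 3: Verify: sum of allocations ≈ 5000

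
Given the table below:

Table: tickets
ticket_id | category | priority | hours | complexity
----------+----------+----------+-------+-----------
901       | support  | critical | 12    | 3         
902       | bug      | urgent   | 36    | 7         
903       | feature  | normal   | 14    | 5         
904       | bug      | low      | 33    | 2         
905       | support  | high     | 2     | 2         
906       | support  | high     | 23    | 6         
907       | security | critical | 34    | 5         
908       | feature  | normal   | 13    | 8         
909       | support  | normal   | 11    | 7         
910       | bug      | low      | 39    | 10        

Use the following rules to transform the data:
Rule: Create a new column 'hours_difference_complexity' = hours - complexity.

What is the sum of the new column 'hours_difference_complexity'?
162

Step 1: For each record, compute hours - complexity
Example calculations:
  12 - 3 = 9
  36 - 7 = 29
  14 - 5 = 9
  ...
Step 2: Sum all derived values
Step 3: Total = 162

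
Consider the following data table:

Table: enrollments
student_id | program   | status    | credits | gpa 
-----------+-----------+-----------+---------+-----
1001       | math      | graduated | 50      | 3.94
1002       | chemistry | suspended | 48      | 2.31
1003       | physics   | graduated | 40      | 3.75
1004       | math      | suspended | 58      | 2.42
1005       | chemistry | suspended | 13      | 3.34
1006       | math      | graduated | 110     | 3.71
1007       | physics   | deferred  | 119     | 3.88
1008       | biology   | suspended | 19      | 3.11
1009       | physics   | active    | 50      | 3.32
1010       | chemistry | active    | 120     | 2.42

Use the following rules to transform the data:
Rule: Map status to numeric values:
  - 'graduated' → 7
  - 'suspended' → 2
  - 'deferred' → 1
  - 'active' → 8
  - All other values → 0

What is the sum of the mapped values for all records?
46

Step 1: Apply mapping to each record
Step 2: Count by status:
  'graduated': 3 records × 7 = 21
  'suspended': 4 records × 2 = 8
  'deferred': 1 records × 1 = 1
  'active': 2 records × 8 = 16
Step 3: Sum all mapped values = 46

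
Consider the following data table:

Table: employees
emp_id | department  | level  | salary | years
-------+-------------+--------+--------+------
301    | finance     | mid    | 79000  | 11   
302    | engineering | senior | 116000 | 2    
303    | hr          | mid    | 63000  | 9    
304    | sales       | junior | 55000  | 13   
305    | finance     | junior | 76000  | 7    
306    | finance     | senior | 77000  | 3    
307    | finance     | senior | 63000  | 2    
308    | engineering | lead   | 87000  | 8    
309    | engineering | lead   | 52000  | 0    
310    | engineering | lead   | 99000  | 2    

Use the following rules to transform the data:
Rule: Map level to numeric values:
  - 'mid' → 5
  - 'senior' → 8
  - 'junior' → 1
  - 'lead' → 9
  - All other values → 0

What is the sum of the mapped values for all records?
63

Step 1: Apply mapping to each record
Step 2: Count by status:
  'mid': 2 records × 5 = 10
  'senior': 3 records × 8 = 24
  'junior': 2 records × 1 = 2
  'lead': 3 records × 9 = 27
Step 3: Sum all mapped values = 63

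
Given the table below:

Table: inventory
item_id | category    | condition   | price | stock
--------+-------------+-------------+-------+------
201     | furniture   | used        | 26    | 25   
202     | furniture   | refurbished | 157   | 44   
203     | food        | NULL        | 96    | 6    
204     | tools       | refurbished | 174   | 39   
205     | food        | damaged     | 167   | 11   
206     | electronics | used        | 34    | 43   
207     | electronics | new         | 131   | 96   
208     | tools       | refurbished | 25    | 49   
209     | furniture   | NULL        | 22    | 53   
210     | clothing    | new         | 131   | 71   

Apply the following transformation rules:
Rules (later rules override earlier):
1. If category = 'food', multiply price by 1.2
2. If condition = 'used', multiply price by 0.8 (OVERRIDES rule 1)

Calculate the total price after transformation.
1003.6

Step 1: Rule 2 takes priority for records with condition = 'used'
  - 2 records: 60 × 0.8 = 48.0
Step 2: Rule 1 applies to remaining records with category = 'food'
  - 2 records: 263 × 1.2 = 315.6
Step 3: Other records unchanged: 640
Step 4: Final sum = 48.0 + 315.6 + 640 = 1003.6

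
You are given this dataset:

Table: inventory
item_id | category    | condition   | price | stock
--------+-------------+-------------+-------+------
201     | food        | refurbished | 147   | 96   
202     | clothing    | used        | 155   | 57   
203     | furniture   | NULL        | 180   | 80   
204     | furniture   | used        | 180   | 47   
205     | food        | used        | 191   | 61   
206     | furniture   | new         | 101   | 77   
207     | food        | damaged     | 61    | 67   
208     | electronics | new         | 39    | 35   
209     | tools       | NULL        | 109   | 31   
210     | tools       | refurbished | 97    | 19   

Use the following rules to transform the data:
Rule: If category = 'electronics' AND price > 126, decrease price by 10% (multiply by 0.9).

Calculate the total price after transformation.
1260

Step 1: Find records where category = 'electronics' AND price > 126
Step 2: 0 records match, summing to 0
Step 3: After multiplier: 0 × 0.9 = 0.0
Step 4: Unaffected records sum: 1260
Step 5: Final sum = 0.0 + 1260 = 1260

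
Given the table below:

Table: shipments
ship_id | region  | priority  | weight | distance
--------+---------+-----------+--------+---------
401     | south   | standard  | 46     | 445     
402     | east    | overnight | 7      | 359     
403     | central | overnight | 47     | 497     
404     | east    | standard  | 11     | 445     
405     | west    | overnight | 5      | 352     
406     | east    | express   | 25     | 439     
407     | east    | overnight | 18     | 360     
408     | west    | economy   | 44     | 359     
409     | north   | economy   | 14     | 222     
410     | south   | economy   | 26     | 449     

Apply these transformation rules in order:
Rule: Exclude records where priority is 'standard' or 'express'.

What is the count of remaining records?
7

Step 1: Count records to exclude
  - 2 (standard) + 1 (express) = 3 records
Step 2: Total records: 10
Step 3: Remaining = 10 - 3 = 7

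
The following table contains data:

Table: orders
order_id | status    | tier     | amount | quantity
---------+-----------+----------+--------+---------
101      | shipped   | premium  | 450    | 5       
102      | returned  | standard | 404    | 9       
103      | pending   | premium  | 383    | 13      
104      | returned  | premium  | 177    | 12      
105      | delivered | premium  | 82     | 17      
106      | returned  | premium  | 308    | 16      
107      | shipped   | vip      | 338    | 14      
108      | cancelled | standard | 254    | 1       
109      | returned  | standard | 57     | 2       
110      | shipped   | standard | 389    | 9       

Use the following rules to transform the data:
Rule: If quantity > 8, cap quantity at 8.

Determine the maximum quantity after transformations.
8

Step 1: Original maximum quantity = 17
Step 2: Apply cap at 8
Step 3: 7 records had quantity > 8 and were capped
Step 4: Maximum after transformation = 8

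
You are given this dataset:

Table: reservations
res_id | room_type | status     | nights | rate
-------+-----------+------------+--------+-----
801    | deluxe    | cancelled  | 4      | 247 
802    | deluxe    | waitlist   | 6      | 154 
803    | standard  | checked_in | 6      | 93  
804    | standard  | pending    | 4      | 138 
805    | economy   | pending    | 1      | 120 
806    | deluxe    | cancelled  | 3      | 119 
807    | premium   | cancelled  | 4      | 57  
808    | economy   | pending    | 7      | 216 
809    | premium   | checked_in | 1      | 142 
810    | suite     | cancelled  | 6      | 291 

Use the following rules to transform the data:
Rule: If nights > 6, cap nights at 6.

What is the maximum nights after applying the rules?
6

Step 1: Original maximum nights = 7
Step 2: Apply cap at 6
Step 3: 1 records had nights > 6 and were capped
Step 4: Maximum after transformation = 6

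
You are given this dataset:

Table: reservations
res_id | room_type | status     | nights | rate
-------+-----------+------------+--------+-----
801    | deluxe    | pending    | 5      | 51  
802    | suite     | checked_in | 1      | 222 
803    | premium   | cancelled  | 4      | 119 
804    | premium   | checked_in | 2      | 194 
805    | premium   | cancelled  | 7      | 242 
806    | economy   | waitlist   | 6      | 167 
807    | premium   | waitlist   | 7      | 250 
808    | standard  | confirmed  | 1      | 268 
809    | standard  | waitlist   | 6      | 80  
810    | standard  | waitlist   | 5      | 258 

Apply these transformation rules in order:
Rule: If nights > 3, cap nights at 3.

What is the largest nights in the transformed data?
3

Step 1: Original maximum nights = 7
Step 2: Apply cap at 3
Step 3: 7 records had nights > 3 and were capped
Step 4: Maximum after transformation = 3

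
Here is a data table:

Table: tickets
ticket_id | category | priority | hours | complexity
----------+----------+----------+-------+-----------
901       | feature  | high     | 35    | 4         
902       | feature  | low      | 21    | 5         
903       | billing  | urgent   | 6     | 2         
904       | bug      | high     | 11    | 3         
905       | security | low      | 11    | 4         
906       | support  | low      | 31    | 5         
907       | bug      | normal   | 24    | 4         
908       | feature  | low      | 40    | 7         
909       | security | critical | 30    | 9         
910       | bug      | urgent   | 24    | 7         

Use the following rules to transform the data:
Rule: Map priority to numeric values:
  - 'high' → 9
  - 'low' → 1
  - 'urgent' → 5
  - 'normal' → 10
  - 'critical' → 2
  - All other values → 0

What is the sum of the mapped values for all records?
44

Step 1: Apply mapping to each record
Step 2: Count by status:
  'high': 2 records × 9 = 18
  'low': 4 records × 1 = 4
  'urgent': 2 records × 5 = 10
  'normal': 1 records × 10 = 10
  'critical': 1 records × 2 = 2
Step 3: Sum all mapped values = 44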